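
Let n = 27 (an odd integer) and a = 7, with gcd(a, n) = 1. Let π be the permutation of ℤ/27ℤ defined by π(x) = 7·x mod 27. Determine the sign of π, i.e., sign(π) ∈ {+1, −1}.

Orbit of 10 under x↦7x: [10, 16, 4, 1, 7, 22, 19]… (length divides ord_27(7)).
π_7 has 7 disjoint cycles with lengths [9, 9, 3, 3, 1, 1, 1] on {0,…,26}.
27 − 7 = 20 transpositions; sign(π) = (−1)^20 = +1.
Zolotarev: (7|27) = +1, matching the cycle-count sign.

+1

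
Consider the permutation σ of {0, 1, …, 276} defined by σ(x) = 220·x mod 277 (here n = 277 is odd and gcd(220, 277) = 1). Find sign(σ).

+1

Start at x=248: 248 → 268 → 236 → 121 → 28 → 66 → 116 → … (one orbit).
π_220 has 3 disjoint cycles with lengths [138, 138, 1] on {0,…,276}.
With 3 cycles on 277 points, sign = (−1)^{277−3} = +1.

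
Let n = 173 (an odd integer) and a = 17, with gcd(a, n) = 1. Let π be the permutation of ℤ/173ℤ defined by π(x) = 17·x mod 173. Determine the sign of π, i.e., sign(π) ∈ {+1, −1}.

-1

Trace 39: π^k(39) = [39, 144, 26, 96, 75, 64, 50] for k=0..6.
π_17 has 2 disjoint cycles with lengths [172, 1] on {0,…,172}.
n − c = 173 − 2 = 171; sign = (−1)^171 = -1.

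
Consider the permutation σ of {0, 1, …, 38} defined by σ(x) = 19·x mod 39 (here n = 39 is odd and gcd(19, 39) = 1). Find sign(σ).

-1

Start at x=22: 22 → 28 → 25 → 7 → 16 → 31 → 4 → … (one orbit).
Cycle type of π: 12×3 + 1×3; total 6 cycles.
39 − 6 = 33 transpositions; sign(π) = (−1)^33 = -1.
Zolotarev: (19|39) = -1, matching the cycle-count sign.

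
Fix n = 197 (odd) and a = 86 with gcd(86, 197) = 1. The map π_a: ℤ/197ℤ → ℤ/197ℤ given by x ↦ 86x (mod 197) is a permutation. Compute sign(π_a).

-1

Orbit of 120 under x↦86x: [120, 76, 35, 55, 2, 172, 17]… (length divides ord_197(86)).
π_86 has 2 disjoint cycles with lengths [196, 1] on {0,…,196}.
n − c = 197 − 2 = 195; sign = (−1)^195 = -1.
The Jacobi symbol (86|197) = -1 (Zolotarev) agrees.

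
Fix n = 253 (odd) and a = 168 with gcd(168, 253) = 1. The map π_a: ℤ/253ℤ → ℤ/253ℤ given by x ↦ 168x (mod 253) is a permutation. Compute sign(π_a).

-1

Start at x=203: 203 → 202 → 34 → 146 → 240 → 93 → 191 → … (one orbit).
Cycle lengths of π_168 on ℤ/253ℤ: [110, 110, 22, 5, 5, 1]; 6 cycles in total.
sign(π) = (−1)^{n − #cycles} = (−1)^{253−6} = (−1)^247 = -1.
The Jacobi symbol (168|253) = -1 (Zolotarev) agrees.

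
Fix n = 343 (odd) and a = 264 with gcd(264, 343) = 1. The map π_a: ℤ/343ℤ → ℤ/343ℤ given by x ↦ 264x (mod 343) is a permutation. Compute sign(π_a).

Start at x=215: 215 → 165 → 342 → 79 → 276 → 148 → 313 → … (one orbit).
16 cycles of lengths [42, 42, 42, 42, 42, 42, 42, 6, 6, 6, 6, 6, 6, 6, 6, 1].
sign(π) = (−1)^{n − #cycles} = (−1)^{343−16} = (−1)^327 = -1.
The Jacobi symbol (264|343) = -1 (Zolotarev) agrees.

-1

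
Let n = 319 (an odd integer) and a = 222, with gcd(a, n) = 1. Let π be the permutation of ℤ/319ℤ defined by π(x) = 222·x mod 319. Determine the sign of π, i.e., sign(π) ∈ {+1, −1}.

Trace 93: π^k(93) = [93, 230, 20, 293, 289, 39, 45] for k=0..6.
Decompose π into cycles: lengths [140, 140, 28, 10, 1] (5 cycles, including the fixed point 0).
5 cycles on 319: each ℓ→(−1)^(ℓ−1), product (−1)^314 = +1.
(222|319)_J = +1 (Zolotarev's lemma cross-check).

+1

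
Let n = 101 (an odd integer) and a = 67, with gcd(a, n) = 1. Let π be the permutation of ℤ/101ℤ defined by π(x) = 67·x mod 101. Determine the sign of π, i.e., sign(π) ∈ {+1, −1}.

-1

Orbit of 72 under x↦67x: [72, 77, 8, 31, 57, 82, 40]… (length divides ord_101(67)).
2 cycles of lengths [100, 1].
With 2 cycles on 101 points, sign = (−1)^{101−2} = -1.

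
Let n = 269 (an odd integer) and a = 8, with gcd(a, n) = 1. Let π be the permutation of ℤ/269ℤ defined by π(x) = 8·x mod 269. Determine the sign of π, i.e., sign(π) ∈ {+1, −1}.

Start at x=142: 142 → 60 → 211 → 74 → 54 → 163 → 228 → … (one orbit).
Cycle type of π: 268 + 1; total 2 cycles.
269 − 2 = 267 transpositions; sign(π) = (−1)^267 = -1.
Zolotarev: (8|269) = -1, matching the cycle-count sign.

-1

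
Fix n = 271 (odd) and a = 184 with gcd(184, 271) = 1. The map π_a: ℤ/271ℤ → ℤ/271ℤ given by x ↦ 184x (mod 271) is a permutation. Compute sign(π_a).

-1

Start at x=100: 100 → 243 → 268 → 261 → 57 → 190 → 1 → … (one orbit).
Cycle lengths of π_184 on ℤ/271ℤ: [30, 30, 30, 30, 30, 30, 30, 30, 30, 1]; 10 cycles in total.
271 − 10 = 261 transpositions; sign(π) = (−1)^261 = -1.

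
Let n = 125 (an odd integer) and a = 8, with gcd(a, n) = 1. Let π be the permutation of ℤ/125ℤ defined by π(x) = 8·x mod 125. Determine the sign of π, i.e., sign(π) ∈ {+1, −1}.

Trace 61: π^k(61) = [61, 113, 29, 107, 106, 98, 34] for k=0..6.
Decompose π into cycles: lengths [100, 20, 4, 1] (4 cycles, including the fixed point 0).
n − c = 125 − 4 = 121; sign = (−1)^121 = -1.
Check: (8/125) = -1 by Zolotarev.

-1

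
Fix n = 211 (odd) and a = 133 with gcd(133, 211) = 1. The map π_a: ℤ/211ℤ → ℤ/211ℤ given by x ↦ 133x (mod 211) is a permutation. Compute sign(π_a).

Start at x=198: 198 → 170 → 33 → 169 → 111 → 204 → 124 → … (one orbit).
Cycle lengths of π_133 on ℤ/211ℤ: [210, 1]; 2 cycles in total.
With 2 cycles on 211 points, sign = (−1)^{211−2} = -1.
Check: (133/211) = -1 by Zolotarev.

-1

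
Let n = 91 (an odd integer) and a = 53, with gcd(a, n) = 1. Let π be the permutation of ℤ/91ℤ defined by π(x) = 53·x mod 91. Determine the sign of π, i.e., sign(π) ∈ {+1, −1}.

Start at x=53: 53 → 79 → 1 → 53 (one orbit).
The orbit structure of x ↦ 53x mod 91: 39 orbits of sizes [3, 3, 3, 3, 3, 3, 3, 3, 3, 3, 3, 3, 3, 3, 3, 3, 3, 3, 3, 3, 3, 3, 3, 3, 3, 3, 1, 1, 1, 1, 1, 1, 1, 1, 1, 1, 1, 1, 1].
39 cycles on 91: each ℓ→(−1)^(ℓ−1), product (−1)^52 = +1.
Zolotarev: (53|91) = +1, matching the cycle-count sign.

+1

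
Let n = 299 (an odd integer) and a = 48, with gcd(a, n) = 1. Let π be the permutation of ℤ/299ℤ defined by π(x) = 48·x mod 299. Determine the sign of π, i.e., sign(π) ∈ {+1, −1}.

Start at x=27: 27 → 100 → 16 → 170 → 87 → 289 → 118 → … (one orbit).
15 cycles of lengths [33, 33, 33, 33, 33, 33, 33, 33, 11, 11, 3, 3, 3, 3, 1].
n − c = 299 − 15 = 284; sign = (−1)^284 = +1.
Check: (48/299) = +1 by Zolotarev.

+1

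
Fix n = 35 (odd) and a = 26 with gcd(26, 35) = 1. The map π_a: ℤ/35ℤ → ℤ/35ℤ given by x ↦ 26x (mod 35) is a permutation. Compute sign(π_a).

-1

Trace 31: π^k(31) = [31, 1, 26, 11, 6, 16] for k=0..5.
The orbit structure of x ↦ 26x mod 35: 10 orbits of sizes [6, 6, 6, 6, 6, 1, 1, 1, 1, 1].
sign(π) = (−1)^{n − #cycles} = (−1)^{35−10} = (−1)^25 = -1.
Via Zolotarev, sign(π_{26}) = (26|35) = -1.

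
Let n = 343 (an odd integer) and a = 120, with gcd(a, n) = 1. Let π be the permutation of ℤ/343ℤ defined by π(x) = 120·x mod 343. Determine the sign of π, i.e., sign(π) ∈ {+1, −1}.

+1

Orbit of 190 under x↦120x: [190, 162, 232, 57, 323, 1, 120]… (length divides ord_343(120)).
Cycle type of π: 49×6 + 7×6 + 1×7; total 19 cycles.
n − c = 343 − 19 = 324; sign = (−1)^324 = +1.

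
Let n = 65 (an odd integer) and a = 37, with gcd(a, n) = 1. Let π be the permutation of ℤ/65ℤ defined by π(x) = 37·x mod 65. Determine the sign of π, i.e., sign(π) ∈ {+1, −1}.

+1

Orbit of 47 under x↦37x: [47, 49, 58, 1, 37, 4, 18]… (length divides ord_65(37)).
The orbit structure of x ↦ 37x mod 65: 7 orbits of sizes [12, 12, 12, 12, 12, 4, 1].
With 7 cycles on 65 points, sign = (−1)^{65−7} = +1.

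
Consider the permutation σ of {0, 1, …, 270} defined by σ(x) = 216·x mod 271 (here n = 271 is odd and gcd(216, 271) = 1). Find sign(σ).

-1

Start at x=86: 86 → 148 → 261 → 8 → 102 → 81 → 152 → … (one orbit).
Cycle lengths of π_216 on ℤ/271ℤ: [90, 90, 90, 1]; 4 cycles in total.
With 4 cycles on 271 points, sign = (−1)^{271−4} = -1.
Check: (216/271) = -1 by Zolotarev.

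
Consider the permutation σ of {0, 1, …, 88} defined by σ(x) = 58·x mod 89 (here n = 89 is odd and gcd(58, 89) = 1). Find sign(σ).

Start at x=45: 45 → 29 → 80 → 12 → 73 → 51 → 21 → … (one orbit).
2 cycles of lengths [88, 1].
n − c = 89 − 2 = 87; sign = (−1)^87 = -1.
(58|89)_J = -1 (Zolotarev's lemma cross-check).

-1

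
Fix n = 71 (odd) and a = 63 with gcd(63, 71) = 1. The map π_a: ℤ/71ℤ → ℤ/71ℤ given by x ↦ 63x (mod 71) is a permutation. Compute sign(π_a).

Start at x=62: 62 → 1 → 63 → 64 → 56 → 49 → 34 → … (one orbit).
Cycle type of π: 70 + 1; total 2 cycles.
71 − 2 = 69 transpositions; sign(π) = (−1)^69 = -1.
Check: (63/71) = -1 by Zolotarev.

-1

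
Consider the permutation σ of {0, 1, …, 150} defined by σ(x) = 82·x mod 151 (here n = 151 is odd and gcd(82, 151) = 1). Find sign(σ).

Orbit of 112 under x↦82x: [112, 124, 51, 105, 3, 95, 89]… (length divides ord_151(82)).
Cycle lengths of π_82 on ℤ/151ℤ: [150, 1]; 2 cycles in total.
151 − 2 = 149 transpositions; sign(π) = (−1)^149 = -1.
Zolotarev: (82|151) = -1, matching the cycle-count sign.

-1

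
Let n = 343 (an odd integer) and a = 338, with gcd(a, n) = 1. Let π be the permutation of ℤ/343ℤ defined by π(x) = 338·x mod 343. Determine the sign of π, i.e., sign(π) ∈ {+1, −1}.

+1

Trace 302: π^k(302) = [302, 205, 4, 323, 100, 186, 99] for k=0..6.
Decompose π into cycles: lengths [147, 147, 21, 21, 3, 3, 1] (7 cycles, including the fixed point 0).
Σ(ℓ_i−1) = 343−7 = 336; sign = (−1)^336 = +1.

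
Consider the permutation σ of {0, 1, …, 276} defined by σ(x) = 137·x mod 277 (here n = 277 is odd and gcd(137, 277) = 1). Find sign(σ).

Orbit of 137 under x↦137x: [137, 210, 239, 57, 53, 59, 50]… (length divides ord_277(137)).
π_137 has 2 disjoint cycles with lengths [276, 1] on {0,…,276}.
sign(π) = (−1)^{n − #cycles} = (−1)^{277−2} = (−1)^275 = -1.

-1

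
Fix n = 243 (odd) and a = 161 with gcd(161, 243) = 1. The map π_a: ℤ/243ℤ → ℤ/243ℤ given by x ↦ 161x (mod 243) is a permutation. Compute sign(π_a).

-1

Orbit of 242 under x↦161x: [242, 82, 80, 1, 161, 163]… (length divides ord_243(161)).
π_161 has 68 disjoint cycles with lengths [6, 6, 6, 6, 6, 6, 6, 6, 6, 6, 6, 6, 6, 6, 6, 6, 6, 6, 6, 6, 6, 6, 6, 6, 6, 6, 6, 2, 2, 2, 2, 2, 2, 2, 2, 2, 2, 2, 2, 2, 2, 2, 2, 2, 2, 2, 2, 2, 2, 2, 2, 2, 2, 2, 2, 2, 2, 2, 2, 2, 2, 2, 2, 2, 2, 2, 2, 1] on {0,…,242}.
With 68 cycles on 243 points, sign = (−1)^{243−68} = -1.
Check: (161/243) = -1 by Zolotarev.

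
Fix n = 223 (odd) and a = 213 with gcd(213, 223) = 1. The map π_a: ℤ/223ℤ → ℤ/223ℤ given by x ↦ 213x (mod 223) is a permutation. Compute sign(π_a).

Orbit of 188 under x↦213x: [188, 127, 68, 212, 110, 15, 73]… (length divides ord_223(213)).
The orbit structure of x ↦ 213x mod 223: 3 orbits of sizes [111, 111, 1].
With 3 cycles on 223 points, sign = (−1)^{223−3} = +1.

+1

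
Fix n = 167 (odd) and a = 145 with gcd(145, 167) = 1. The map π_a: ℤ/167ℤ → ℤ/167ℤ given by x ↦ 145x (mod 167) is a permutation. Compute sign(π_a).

-1

Trace 73: π^k(73) = [73, 64, 95, 81, 55, 126, 67] for k=0..6.
Decompose π into cycles: lengths [166, 1] (2 cycles, including the fixed point 0).
Σ(ℓ_i−1) = 167−2 = 165; sign = (−1)^165 = -1.
The Jacobi symbol (145|167) = -1 (Zolotarev) agrees.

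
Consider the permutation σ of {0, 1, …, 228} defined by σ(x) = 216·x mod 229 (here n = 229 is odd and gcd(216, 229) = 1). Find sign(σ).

Start at x=53: 53 → 227 → 26 → 120 → 43 → 128 → 168 → … (one orbit).
Cycle lengths of π_216 on ℤ/229ℤ: [76, 76, 76, 1]; 4 cycles in total.
sign(π) = (−1)^{n − #cycles} = (−1)^{229−4} = (−1)^225 = -1.

-1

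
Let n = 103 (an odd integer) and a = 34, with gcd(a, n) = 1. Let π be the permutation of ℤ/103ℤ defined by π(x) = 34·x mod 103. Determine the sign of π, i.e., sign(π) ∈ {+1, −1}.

Start at x=72: 72 → 79 → 8 → 66 → 81 → 76 → 9 → … (one orbit).
7 cycles of lengths [17, 17, 17, 17, 17, 17, 1].
Σ(ℓ_i−1) = 103−7 = 96; sign = (−1)^96 = +1.
Via Zolotarev, sign(π_{34}) = (34|103) = +1.

+1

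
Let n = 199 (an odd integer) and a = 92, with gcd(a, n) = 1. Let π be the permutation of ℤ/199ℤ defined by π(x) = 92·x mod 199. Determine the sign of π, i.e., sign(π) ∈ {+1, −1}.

Trace 1: π^k(1) = [1, 92, 106] for k=0..2.
The orbit structure of x ↦ 92x mod 199: 67 orbits of sizes [3, 3, 3, 3, 3, 3, 3, 3, 3, 3, 3, 3, 3, 3, 3, 3, 3, 3, 3, 3, 3, 3, 3, 3, 3, 3, 3, 3, 3, 3, 3, 3, 3, 3, 3, 3, 3, 3, 3, 3, 3, 3, 3, 3, 3, 3, 3, 3, 3, 3, 3, 3, 3, 3, 3, 3, 3, 3, 3, 3, 3, 3, 3, 3, 3, 3, 1].
n − c = 199 − 67 = 132; sign = (−1)^132 = +1.

+1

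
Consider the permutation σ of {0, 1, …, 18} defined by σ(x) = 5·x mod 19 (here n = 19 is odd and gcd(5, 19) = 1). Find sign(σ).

Trace 4: π^k(4) = [4, 1, 5, 6, 11, 17, 9] for k=0..6.
Cycle type of π: 9×2 + 1; total 3 cycles.
With 3 cycles on 19 points, sign = (−1)^{19−3} = +1.

+1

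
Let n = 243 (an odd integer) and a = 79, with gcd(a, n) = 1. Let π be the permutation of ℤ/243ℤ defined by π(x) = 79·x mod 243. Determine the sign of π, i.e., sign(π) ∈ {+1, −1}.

Start at x=202: 202 → 163 → 241 → 85 → 154 → 16 → 49 → … (one orbit).
π_79 has 11 disjoint cycles with lengths [81, 81, 27, 27, 9, 9, 3, 3, 1, 1, 1] on {0,…,242}.
243 − 11 = 232 transpositions; sign(π) = (−1)^232 = +1.
Zolotarev: (79|243) = +1, matching the cycle-count sign.

+1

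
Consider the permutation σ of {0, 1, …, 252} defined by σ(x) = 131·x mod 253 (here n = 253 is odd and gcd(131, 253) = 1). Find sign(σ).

-1

Start at x=142: 142 → 133 → 219 → 100 → 197 → 1 → 131 → … (one orbit).
Decompose π into cycles: lengths [22, 22, 22, 22, 22, 22, 22, 22, 22, 22, 11, 11, 2, 2, 2, 2, 2, 1] (18 cycles, including the fixed point 0).
sign(π) = (−1)^{n − #cycles} = (−1)^{253−18} = (−1)^235 = -1.
Via Zolotarev, sign(π_{131}) = (131|253) = -1.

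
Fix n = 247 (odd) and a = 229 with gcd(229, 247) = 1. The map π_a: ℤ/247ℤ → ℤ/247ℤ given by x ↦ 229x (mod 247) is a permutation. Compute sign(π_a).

Orbit of 77 under x↦229x: [77, 96, 1, 229]… (length divides ord_247(229)).
Decompose π into cycles: lengths [4, 4, 4, 4, 4, 4, 4, 4, 4, 4, 4, 4, 4, 4, 4, 4, 4, 4, 4, 4, 4, 4, 4, 4, 4, 4, 4, 4, 4, 4, 4, 4, 4, 4, 4, 4, 4, 4, 4, 4, 4, 4, 4, 4, 4, 4, 4, 4, 4, 4, 4, 4, 4, 4, 4, 4, 4, 1, 1, 1, 1, 1, 1, 1, 1, 1, 1, 1, 1, 1, 1, 1, 1, 1, 1, 1] (76 cycles, including the fixed point 0).
sign(π) = (−1)^{n − #cycles} = (−1)^{247−76} = (−1)^171 = -1.

-1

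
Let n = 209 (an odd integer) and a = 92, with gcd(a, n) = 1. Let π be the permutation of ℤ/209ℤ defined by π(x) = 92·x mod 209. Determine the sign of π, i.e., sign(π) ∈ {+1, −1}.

+1

Start at x=168: 168 → 199 → 125 → 5 → 42 → 102 → 188 → … (one orbit).
Cycle lengths of π_92 on ℤ/209ℤ: [45, 45, 45, 45, 9, 9, 5, 5, 1]; 9 cycles in total.
n − c = 209 − 9 = 200; sign = (−1)^200 = +1.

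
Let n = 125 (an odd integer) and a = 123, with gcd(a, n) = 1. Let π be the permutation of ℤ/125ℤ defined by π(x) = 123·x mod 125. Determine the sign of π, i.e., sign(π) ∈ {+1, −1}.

Orbit of 91 under x↦123x: [91, 68, 114, 22, 81, 88, 74]… (length divides ord_125(123)).
Cycle type of π: 100 + 20 + 4 + 1; total 4 cycles.
4 cycles on 125: each ℓ→(−1)^(ℓ−1), product (−1)^121 = -1.

-1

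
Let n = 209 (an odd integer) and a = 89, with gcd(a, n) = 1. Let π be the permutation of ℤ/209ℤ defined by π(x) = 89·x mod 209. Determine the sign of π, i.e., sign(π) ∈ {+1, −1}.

-1

Orbit of 155 under x↦89x: [155, 1, 89, 188, 12, 23, 166]… (length divides ord_209(89)).
Decompose π into cycles: lengths [18, 18, 18, 18, 18, 18, 18, 18, 18, 18, 18, 1, 1, 1, 1, 1, 1, 1, 1, 1, 1, 1] (22 cycles, including the fixed point 0).
sign(π) = (−1)^{n − #cycles} = (−1)^{209−22} = (−1)^187 = -1.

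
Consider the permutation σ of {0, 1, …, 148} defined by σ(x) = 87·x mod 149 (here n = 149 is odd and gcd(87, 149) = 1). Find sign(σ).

Orbit of 16 under x↦87x: [16, 51, 116, 109, 96, 8, 100]… (length divides ord_149(87)).
Cycle lengths of π_87 on ℤ/149ℤ: [148, 1]; 2 cycles in total.
149 − 2 = 147 transpositions; sign(π) = (−1)^147 = -1.
The Jacobi symbol (87|149) = -1 (Zolotarev) agrees.

-1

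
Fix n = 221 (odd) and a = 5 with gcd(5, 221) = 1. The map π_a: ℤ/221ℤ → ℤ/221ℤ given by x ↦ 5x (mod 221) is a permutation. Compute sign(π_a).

Start at x=25: 25 → 125 → 183 → 31 → 155 → 112 → 118 → … (one orbit).
The orbit structure of x ↦ 5x mod 221: 17 orbits of sizes [16, 16, 16, 16, 16, 16, 16, 16, 16, 16, 16, 16, 16, 4, 4, 4, 1].
n − c = 221 − 17 = 204; sign = (−1)^204 = +1.
Zolotarev: (5|221) = +1, matching the cycle-count sign.

+1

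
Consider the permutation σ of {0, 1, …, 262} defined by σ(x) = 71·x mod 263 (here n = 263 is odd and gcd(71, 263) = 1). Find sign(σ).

Start at x=74: 74 → 257 → 100 → 262 → 192 → 219 → 32 → … (one orbit).
Cycle lengths of π_71 on ℤ/263ℤ: [262, 1]; 2 cycles in total.
sign(π) = (−1)^{n − #cycles} = (−1)^{263−2} = (−1)^261 = -1.
Zolotarev: (71|263) = -1, matching the cycle-count sign.

-1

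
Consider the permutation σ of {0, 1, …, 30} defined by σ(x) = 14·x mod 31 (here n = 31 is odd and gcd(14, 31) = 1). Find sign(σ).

Trace 8: π^k(8) = [8, 19, 18, 4, 25, 9, 2] for k=0..6.
π_14 has 3 disjoint cycles with lengths [15, 15, 1] on {0,…,30}.
With 3 cycles on 31 points, sign = (−1)^{31−3} = +1.

+1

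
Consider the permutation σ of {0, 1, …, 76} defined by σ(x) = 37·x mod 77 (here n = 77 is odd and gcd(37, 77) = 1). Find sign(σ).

Orbit of 16 under x↦37x: [16, 53, 36, 23, 4, 71, 9]… (length divides ord_77(37)).
Cycle type of π: 15×4 + 5×2 + 3×2 + 1; total 9 cycles.
77 − 9 = 68 transpositions; sign(π) = (−1)^68 = +1.
(37|77)_J = +1 (Zolotarev's lemma cross-check).

+1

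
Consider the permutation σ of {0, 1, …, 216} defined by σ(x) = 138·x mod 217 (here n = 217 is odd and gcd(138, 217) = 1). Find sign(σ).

-1

Trace 100: π^k(100) = [100, 129, 8, 19, 18, 97, 149] for k=0..6.
π_138 has 10 disjoint cycles with lengths [30, 30, 30, 30, 30, 30, 15, 15, 6, 1] on {0,…,216}.
Σ(ℓ_i−1) = 217−10 = 207; sign = (−1)^207 = -1.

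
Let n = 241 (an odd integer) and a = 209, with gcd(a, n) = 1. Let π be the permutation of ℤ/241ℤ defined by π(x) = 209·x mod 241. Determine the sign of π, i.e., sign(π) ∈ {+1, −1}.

Trace 1: π^k(1) = [1, 209, 60, 8, 226, 239, 64] for k=0..6.
Decompose π into cycles: lengths [24, 24, 24, 24, 24, 24, 24, 24, 24, 24, 1] (11 cycles, including the fixed point 0).
With 11 cycles on 241 points, sign = (−1)^{241−11} = +1.
(209|241)_J = +1 (Zolotarev's lemma cross-check).

+1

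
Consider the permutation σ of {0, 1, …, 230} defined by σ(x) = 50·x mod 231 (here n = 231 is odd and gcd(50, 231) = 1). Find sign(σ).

Orbit of 148 under x↦50x: [148, 8, 169, 134, 1, 50, 190]… (length divides ord_231(50)).
35 cycles of lengths [10, 10, 10, 10, 10, 10, 10, 10, 10, 10, 10, 10, 10, 10, 10, 10, 10, 10, 10, 10, 10, 2, 2, 2, 2, 2, 2, 2, 1, 1, 1, 1, 1, 1, 1].
231 − 35 = 196 transpositions; sign(π) = (−1)^196 = +1.
(50|231)_J = +1 (Zolotarev's lemma cross-check).

+1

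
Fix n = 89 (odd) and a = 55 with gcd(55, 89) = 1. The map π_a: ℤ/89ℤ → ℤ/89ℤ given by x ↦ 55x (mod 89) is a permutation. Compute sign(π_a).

+1

Trace 55: π^k(55) = [55, 88, 34, 1] for k=0..3.
The orbit structure of x ↦ 55x mod 89: 23 orbits of sizes [4, 4, 4, 4, 4, 4, 4, 4, 4, 4, 4, 4, 4, 4, 4, 4, 4, 4, 4, 4, 4, 4, 1].
Σ(ℓ_i−1) = 89−23 = 66; sign = (−1)^66 = +1.
The Jacobi symbol (55|89) = +1 (Zolotarev) agrees.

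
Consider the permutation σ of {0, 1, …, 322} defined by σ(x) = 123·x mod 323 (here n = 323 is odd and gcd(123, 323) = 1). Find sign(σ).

Trace 305: π^k(305) = [305, 47, 290, 140, 101, 149, 239] for k=0..6.
π_123 has 15 disjoint cycles with lengths [36, 36, 36, 36, 36, 36, 36, 36, 9, 9, 4, 4, 4, 4, 1] on {0,…,322}.
n − c = 323 − 15 = 308; sign = (−1)^308 = +1.

+1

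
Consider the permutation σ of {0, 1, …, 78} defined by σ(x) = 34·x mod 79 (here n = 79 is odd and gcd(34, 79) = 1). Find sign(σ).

Orbit of 25 under x↦34x: [25, 60, 65, 77, 11, 58, 76]… (length divides ord_79(34)).
2 cycles of lengths [78, 1].
Σ(ℓ_i−1) = 79−2 = 77; sign = (−1)^77 = -1.
Check: (34/79) = -1 by Zolotarev.

-1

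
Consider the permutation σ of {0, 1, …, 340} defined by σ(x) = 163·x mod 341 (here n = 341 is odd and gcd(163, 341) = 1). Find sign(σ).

+1

Trace 163: π^k(163) = [163, 312, 47, 159, 1] for k=0..4.
The orbit structure of x ↦ 163x mod 341: 69 orbits of sizes [5, 5, 5, 5, 5, 5, 5, 5, 5, 5, 5, 5, 5, 5, 5, 5, 5, 5, 5, 5, 5, 5, 5, 5, 5, 5, 5, 5, 5, 5, 5, 5, 5, 5, 5, 5, 5, 5, 5, 5, 5, 5, 5, 5, 5, 5, 5, 5, 5, 5, 5, 5, 5, 5, 5, 5, 5, 5, 5, 5, 5, 5, 5, 5, 5, 5, 5, 5, 1].
Σ(ℓ_i−1) = 341−69 = 272; sign = (−1)^272 = +1.
Zolotarev: (163|341) = +1, matching the cycle-count sign.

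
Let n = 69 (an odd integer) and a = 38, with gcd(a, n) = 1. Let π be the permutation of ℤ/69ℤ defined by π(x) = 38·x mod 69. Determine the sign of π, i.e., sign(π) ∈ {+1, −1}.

+1

Orbit of 25 under x↦38x: [25, 53, 13, 11, 4, 14, 49]… (length divides ord_69(38)).
Decompose π into cycles: lengths [22, 22, 22, 2, 1] (5 cycles, including the fixed point 0).
sign(π) = (−1)^{n − #cycles} = (−1)^{69−5} = (−1)^64 = +1.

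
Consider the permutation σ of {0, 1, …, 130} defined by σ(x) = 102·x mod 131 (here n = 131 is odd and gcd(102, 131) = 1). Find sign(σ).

Start at x=114: 114 → 100 → 113 → 129 → 58 → 21 → 46 → … (one orbit).
Decompose π into cycles: lengths [65, 65, 1] (3 cycles, including the fixed point 0).
sign(π) = (−1)^{n − #cycles} = (−1)^{131−3} = (−1)^128 = +1.

+1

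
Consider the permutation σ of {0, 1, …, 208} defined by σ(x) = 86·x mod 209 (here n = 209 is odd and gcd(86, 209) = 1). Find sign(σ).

Start at x=59: 59 → 58 → 181 → 100 → 31 → 158 → 3 → … (one orbit).
The orbit structure of x ↦ 86x mod 209: 6 orbits of sizes [90, 90, 18, 5, 5, 1].
With 6 cycles on 209 points, sign = (−1)^{209−6} = -1.

-1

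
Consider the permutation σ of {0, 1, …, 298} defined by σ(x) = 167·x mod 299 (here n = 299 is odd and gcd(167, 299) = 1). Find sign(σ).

-1

Trace 197: π^k(197) = [197, 9, 8, 140, 58, 118, 271] for k=0..6.
Decompose π into cycles: lengths [132, 132, 12, 11, 11, 1] (6 cycles, including the fixed point 0).
sign(π) = (−1)^{n − #cycles} = (−1)^{299−6} = (−1)^293 = -1.
Zolotarev: (167|299) = -1, matching the cycle-count sign.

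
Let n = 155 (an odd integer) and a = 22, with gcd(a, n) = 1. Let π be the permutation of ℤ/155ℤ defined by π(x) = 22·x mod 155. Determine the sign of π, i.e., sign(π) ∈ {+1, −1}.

+1

Trace 53: π^k(53) = [53, 81, 77, 144, 68, 101, 52] for k=0..6.
Cycle lengths of π_22 on ℤ/155ℤ: [60, 60, 30, 4, 1]; 5 cycles in total.
With 5 cycles on 155 points, sign = (−1)^{155−5} = +1.
The Jacobi symbol (22|155) = +1 (Zolotarev) agrees.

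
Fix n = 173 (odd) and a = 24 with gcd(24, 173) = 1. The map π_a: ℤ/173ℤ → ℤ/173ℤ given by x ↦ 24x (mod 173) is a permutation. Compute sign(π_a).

Trace 142: π^k(142) = [142, 121, 136, 150, 140, 73, 22] for k=0..6.
Cycle lengths of π_24 on ℤ/173ℤ: [86, 86, 1]; 3 cycles in total.
3 cycles on 173: each ℓ→(−1)^(ℓ−1), product (−1)^170 = +1.
(24|173)_J = +1 (Zolotarev's lemma cross-check).

+1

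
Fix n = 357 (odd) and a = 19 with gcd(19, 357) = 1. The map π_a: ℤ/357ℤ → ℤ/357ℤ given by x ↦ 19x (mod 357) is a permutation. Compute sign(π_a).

Orbit of 19 under x↦19x: [19, 4, 76, 16, 304, 64, 145]… (length divides ord_357(19)).
π_19 has 24 disjoint cycles with lengths [24, 24, 24, 24, 24, 24, 24, 24, 24, 24, 24, 24, 8, 8, 8, 8, 8, 8, 6, 6, 6, 1, 1, 1] on {0,…,356}.
sign(π) = (−1)^{n − #cycles} = (−1)^{357−24} = (−1)^333 = -1.
Zolotarev: (19|357) = -1, matching the cycle-count sign.

-1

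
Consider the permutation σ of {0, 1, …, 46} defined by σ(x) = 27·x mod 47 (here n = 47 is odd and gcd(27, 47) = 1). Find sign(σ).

Trace 34: π^k(34) = [34, 25, 17, 36, 32, 18, 16] for k=0..6.
Decompose π into cycles: lengths [23, 23, 1] (3 cycles, including the fixed point 0).
sign(π) = (−1)^{n − #cycles} = (−1)^{47−3} = (−1)^44 = +1.
Check: (27/47) = +1 by Zolotarev.

+1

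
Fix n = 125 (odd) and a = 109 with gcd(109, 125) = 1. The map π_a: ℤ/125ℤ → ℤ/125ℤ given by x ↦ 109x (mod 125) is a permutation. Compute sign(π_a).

Start at x=46: 46 → 14 → 26 → 84 → 31 → 4 → 61 → … (one orbit).
The orbit structure of x ↦ 109x mod 125: 7 orbits of sizes [50, 50, 10, 10, 2, 2, 1].
Σ(ℓ_i−1) = 125−7 = 118; sign = (−1)^118 = +1.

+1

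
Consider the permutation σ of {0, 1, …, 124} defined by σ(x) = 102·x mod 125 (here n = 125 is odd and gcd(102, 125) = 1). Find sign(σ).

-1

Start at x=101: 101 → 52 → 54 → 8 → 66 → 107 → 39 → … (one orbit).
4 cycles of lengths [100, 20, 4, 1].
Σ(ℓ_i−1) = 125−4 = 121; sign = (−1)^121 = -1.
(102|125)_J = -1 (Zolotarev's lemma cross-check).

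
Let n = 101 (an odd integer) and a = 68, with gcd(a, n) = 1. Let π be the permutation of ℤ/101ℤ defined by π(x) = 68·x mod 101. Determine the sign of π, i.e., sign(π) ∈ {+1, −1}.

+1

Start at x=5: 5 → 37 → 92 → 95 → 97 → 31 → 88 → … (one orbit).
Decompose π into cycles: lengths [25, 25, 25, 25, 1] (5 cycles, including the fixed point 0).
101 − 5 = 96 transpositions; sign(π) = (−1)^96 = +1.
(68|101)_J = +1 (Zolotarev's lemma cross-check).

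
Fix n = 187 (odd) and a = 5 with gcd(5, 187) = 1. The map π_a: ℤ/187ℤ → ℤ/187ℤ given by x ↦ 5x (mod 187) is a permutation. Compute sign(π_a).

-1

Start at x=9: 9 → 45 → 38 → 3 → 15 → 75 → 1 → … (one orbit).
Cycle lengths of π_5 on ℤ/187ℤ: [80, 80, 16, 5, 5, 1]; 6 cycles in total.
n − c = 187 − 6 = 181; sign = (−1)^181 = -1.
Zolotarev: (5|187) = -1, matching the cycle-count sign.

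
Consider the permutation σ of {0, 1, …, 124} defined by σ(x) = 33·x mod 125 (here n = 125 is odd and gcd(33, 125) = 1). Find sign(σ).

-1

Orbit of 108 under x↦33x: [108, 64, 112, 71, 93, 69, 27]… (length divides ord_125(33)).
π_33 has 4 disjoint cycles with lengths [100, 20, 4, 1] on {0,…,124}.
Σ(ℓ_i−1) = 125−4 = 121; sign = (−1)^121 = -1.
Check: (33/125) = -1 by Zolotarev.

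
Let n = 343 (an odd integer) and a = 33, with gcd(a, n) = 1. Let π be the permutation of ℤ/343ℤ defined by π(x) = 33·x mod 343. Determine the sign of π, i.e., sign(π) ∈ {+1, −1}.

Start at x=6: 6 → 198 → 17 → 218 → 334 → 46 → 146 → … (one orbit).
π_33 has 4 disjoint cycles with lengths [294, 42, 6, 1] on {0,…,342}.
4 cycles on 343: each ℓ→(−1)^(ℓ−1), product (−1)^339 = -1.
The Jacobi symbol (33|343) = -1 (Zolotarev) agrees.

-1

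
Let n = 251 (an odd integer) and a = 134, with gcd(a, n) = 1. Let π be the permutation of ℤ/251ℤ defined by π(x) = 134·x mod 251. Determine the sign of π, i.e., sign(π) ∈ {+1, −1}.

-1

Orbit of 211 under x↦134x: [211, 162, 122, 33, 155, 188, 92]… (length divides ord_251(134)).
Decompose π into cycles: lengths [250, 1] (2 cycles, including the fixed point 0).
251 − 2 = 249 transpositions; sign(π) = (−1)^249 = -1.
Zolotarev: (134|251) = -1, matching the cycle-count sign.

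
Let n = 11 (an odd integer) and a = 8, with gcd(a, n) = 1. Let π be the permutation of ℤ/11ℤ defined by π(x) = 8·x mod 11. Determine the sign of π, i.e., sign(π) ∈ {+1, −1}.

Start at x=1: 1 → 8 → 9 → 6 → 4 → 10 → 3 → … (one orbit).
Decompose π into cycles: lengths [10, 1] (2 cycles, including the fixed point 0).
2 cycles on 11: each ℓ→(−1)^(ℓ−1), product (−1)^9 = -1.
Via Zolotarev, sign(π_{8}) = (8|11) = -1.

-1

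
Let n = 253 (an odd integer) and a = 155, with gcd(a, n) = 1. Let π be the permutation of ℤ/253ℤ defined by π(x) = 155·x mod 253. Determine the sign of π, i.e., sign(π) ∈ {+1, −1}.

Trace 67: π^k(67) = [67, 12, 89, 133, 122, 188, 45] for k=0..6.
Cycle lengths of π_155 on ℤ/253ℤ: [22, 22, 22, 22, 22, 22, 22, 22, 22, 22, 22, 1, 1, 1, 1, 1, 1, 1, 1, 1, 1, 1]; 22 cycles in total.
n − c = 253 − 22 = 231; sign = (−1)^231 = -1.
Zolotarev: (155|253) = -1, matching the cycle-count sign.

-1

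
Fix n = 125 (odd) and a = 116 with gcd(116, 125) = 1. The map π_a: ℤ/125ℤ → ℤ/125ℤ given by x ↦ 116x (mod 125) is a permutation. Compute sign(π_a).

Orbit of 26 under x↦116x: [26, 16, 106, 46, 86, 101, 91]… (length divides ord_125(116)).
The orbit structure of x ↦ 116x mod 125: 13 orbits of sizes [25, 25, 25, 25, 5, 5, 5, 5, 1, 1, 1, 1, 1].
With 13 cycles on 125 points, sign = (−1)^{125−13} = +1.
Check: (116/125) = +1 by Zolotarev.

+1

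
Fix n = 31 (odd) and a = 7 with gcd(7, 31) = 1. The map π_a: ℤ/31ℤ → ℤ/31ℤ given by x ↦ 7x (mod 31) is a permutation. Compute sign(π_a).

+1

Start at x=20: 20 → 16 → 19 → 9 → 1 → 7 → 18 → … (one orbit).
Cycle type of π: 15×2 + 1; total 3 cycles.
With 3 cycles on 31 points, sign = (−1)^{31−3} = +1.
Zolotarev: (7|31) = +1, matching the cycle-count sign.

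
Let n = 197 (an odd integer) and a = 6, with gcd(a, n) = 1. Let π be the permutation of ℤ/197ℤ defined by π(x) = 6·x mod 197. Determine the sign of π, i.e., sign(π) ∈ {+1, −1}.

Start at x=178: 178 → 83 → 104 → 33 → 1 → 6 → 36 → … (one orbit).
15 cycles of lengths [14, 14, 14, 14, 14, 14, 14, 14, 14, 14, 14, 14, 14, 14, 1].
197 − 15 = 182 transpositions; sign(π) = (−1)^182 = +1.

+1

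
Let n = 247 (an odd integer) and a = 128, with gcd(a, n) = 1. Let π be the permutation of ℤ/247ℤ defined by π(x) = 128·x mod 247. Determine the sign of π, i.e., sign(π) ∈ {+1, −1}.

Orbit of 32 under x↦128x: [32, 144, 154, 199, 31, 16, 72]… (length divides ord_247(128)).
Decompose π into cycles: lengths [36, 36, 36, 36, 36, 36, 18, 12, 1] (9 cycles, including the fixed point 0).
247 − 9 = 238 transpositions; sign(π) = (−1)^238 = +1.
Check: (128/247) = +1 by Zolotarev.

+1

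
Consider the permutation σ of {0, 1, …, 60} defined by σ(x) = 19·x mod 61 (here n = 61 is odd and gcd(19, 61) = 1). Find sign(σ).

Orbit of 39 under x↦19x: [39, 9, 49, 16, 60, 42, 5]… (length divides ord_61(19)).
π_19 has 3 disjoint cycles with lengths [30, 30, 1] on {0,…,60}.
3 cycles on 61: each ℓ→(−1)^(ℓ−1), product (−1)^58 = +1.

+1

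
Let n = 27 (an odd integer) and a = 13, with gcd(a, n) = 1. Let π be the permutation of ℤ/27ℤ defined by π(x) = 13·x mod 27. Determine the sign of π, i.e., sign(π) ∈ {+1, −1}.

Start at x=7: 7 → 10 → 22 → 16 → 19 → 4 → 25 → … (one orbit).
The orbit structure of x ↦ 13x mod 27: 7 orbits of sizes [9, 9, 3, 3, 1, 1, 1].
27 − 7 = 20 transpositions; sign(π) = (−1)^20 = +1.

+1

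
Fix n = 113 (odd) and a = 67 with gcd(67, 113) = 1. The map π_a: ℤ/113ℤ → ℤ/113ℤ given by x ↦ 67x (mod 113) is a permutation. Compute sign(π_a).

Trace 25: π^k(25) = [25, 93, 16, 55, 69, 103, 8] for k=0..6.
Cycle type of π: 112 + 1; total 2 cycles.
sign(π) = (−1)^{n − #cycles} = (−1)^{113−2} = (−1)^111 = -1.
Zolotarev: (67|113) = -1, matching the cycle-count sign.

-1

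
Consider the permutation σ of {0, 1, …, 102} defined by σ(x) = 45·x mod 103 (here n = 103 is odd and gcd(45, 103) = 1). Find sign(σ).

Start at x=81: 81 → 40 → 49 → 42 → 36 → 75 → 79 → … (one orbit).
2 cycles of lengths [102, 1].
2 cycles on 103: each ℓ→(−1)^(ℓ−1), product (−1)^101 = -1.
Zolotarev: (45|103) = -1, matching the cycle-count sign.

-1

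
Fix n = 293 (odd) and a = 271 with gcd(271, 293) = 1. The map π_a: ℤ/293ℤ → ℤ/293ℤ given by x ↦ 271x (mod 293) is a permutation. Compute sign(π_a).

+1

Start at x=25: 25 → 36 → 87 → 137 → 209 → 90 → 71 → … (one orbit).
Cycle type of π: 146×2 + 1; total 3 cycles.
293 − 3 = 290 transpositions; sign(π) = (−1)^290 = +1.
Zolotarev: (271|293) = +1, matching the cycle-count sign.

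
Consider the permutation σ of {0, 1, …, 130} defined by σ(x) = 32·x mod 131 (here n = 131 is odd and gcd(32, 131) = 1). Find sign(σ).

Orbit of 24 under x↦32x: [24, 113, 79, 39, 69, 112, 47]… (length divides ord_131(32)).
The orbit structure of x ↦ 32x mod 131: 6 orbits of sizes [26, 26, 26, 26, 26, 1].
131 − 6 = 125 transpositions; sign(π) = (−1)^125 = -1.

-1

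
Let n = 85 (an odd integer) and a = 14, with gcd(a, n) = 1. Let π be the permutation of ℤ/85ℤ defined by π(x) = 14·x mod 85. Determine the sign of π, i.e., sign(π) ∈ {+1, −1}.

-1

Orbit of 1 under x↦14x: [1, 14, 26, 24, 81, 29, 66]… (length divides ord_85(14)).
Cycle lengths of π_14 on ℤ/85ℤ: [16, 16, 16, 16, 16, 2, 2, 1]; 8 cycles in total.
8 cycles on 85: each ℓ→(−1)^(ℓ−1), product (−1)^77 = -1.
(14|85)_J = -1 (Zolotarev's lemma cross-check).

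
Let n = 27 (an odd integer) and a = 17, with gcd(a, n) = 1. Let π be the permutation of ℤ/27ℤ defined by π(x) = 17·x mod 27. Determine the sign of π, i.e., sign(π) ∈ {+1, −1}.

Start at x=17: 17 → 19 → 26 → 10 → 8 → 1 → 17 (one orbit).
8 cycles of lengths [6, 6, 6, 2, 2, 2, 2, 1].
n − c = 27 − 8 = 19; sign = (−1)^19 = -1.
(17|27)_J = -1 (Zolotarev's lemma cross-check).

-1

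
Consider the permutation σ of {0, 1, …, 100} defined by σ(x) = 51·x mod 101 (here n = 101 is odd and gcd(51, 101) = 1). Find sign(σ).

Start at x=2: 2 → 1 → 51 → 76 → 38 → 19 → 60 → … (one orbit).
Decompose π into cycles: lengths [100, 1] (2 cycles, including the fixed point 0).
n − c = 101 − 2 = 99; sign = (−1)^99 = -1.
Check: (51/101) = -1 by Zolotarev.

-1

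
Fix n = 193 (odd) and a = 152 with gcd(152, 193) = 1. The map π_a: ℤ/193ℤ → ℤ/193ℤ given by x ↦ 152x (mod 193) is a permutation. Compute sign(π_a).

Trace 28: π^k(28) = [28, 10, 169, 19, 186, 94, 6] for k=0..6.
π_152 has 2 disjoint cycles with lengths [192, 1] on {0,…,192}.
n − c = 193 − 2 = 191; sign = (−1)^191 = -1.
The Jacobi symbol (152|193) = -1 (Zolotarev) agrees.

-1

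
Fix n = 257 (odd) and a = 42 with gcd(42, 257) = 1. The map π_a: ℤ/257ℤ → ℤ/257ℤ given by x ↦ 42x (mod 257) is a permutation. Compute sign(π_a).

+1

Trace 73: π^k(73) = [73, 239, 15, 116, 246, 52, 128] for k=0..6.
3 cycles of lengths [128, 128, 1].
Σ(ℓ_i−1) = 257−3 = 254; sign = (−1)^254 = +1.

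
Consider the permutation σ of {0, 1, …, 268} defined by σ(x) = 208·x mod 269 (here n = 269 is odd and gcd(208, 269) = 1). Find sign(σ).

Trace 115: π^k(115) = [115, 248, 205, 138, 190, 246, 58] for k=0..6.
The orbit structure of x ↦ 208x mod 269: 3 orbits of sizes [134, 134, 1].
n − c = 269 − 3 = 266; sign = (−1)^266 = +1.

+1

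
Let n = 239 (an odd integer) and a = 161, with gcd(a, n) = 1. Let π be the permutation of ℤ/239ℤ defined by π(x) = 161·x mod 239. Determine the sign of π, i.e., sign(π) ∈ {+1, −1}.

+1

Trace 127: π^k(127) = [127, 132, 220, 48, 80, 213, 116] for k=0..6.
3 cycles of lengths [119, 119, 1].
With 3 cycles on 239 points, sign = (−1)^{239−3} = +1.
(161|239)_J = +1 (Zolotarev's lemma cross-check).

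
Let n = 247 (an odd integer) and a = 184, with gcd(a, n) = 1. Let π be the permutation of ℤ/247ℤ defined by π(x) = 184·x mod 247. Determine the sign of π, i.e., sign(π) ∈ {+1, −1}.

+1

Orbit of 100 under x↦184x: [100, 122, 218, 98, 1, 184, 17]… (length divides ord_247(184)).
Cycle type of π: 36×6 + 18 + 12 + 1; total 9 cycles.
sign(π) = (−1)^{n − #cycles} = (−1)^{247−9} = (−1)^238 = +1.
Zolotarev: (184|247) = +1, matching the cycle-count sign.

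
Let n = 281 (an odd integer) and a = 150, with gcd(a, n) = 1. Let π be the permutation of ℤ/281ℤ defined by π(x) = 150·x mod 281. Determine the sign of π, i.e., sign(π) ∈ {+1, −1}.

Trace 40: π^k(40) = [40, 99, 238, 13, 264, 260, 222] for k=0..6.
Cycle lengths of π_150 on ℤ/281ℤ: [280, 1]; 2 cycles in total.
sign(π) = (−1)^{n − #cycles} = (−1)^{281−2} = (−1)^279 = -1.
Zolotarev: (150|281) = -1, matching the cycle-count sign.

-1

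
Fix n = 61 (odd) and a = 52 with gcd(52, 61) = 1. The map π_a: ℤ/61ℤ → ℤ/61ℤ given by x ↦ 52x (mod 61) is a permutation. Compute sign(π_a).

Trace 1: π^k(1) = [1, 52, 20, 3, 34, 60, 9] for k=0..6.
Decompose π into cycles: lengths [10, 10, 10, 10, 10, 10, 1] (7 cycles, including the fixed point 0).
With 7 cycles on 61 points, sign = (−1)^{61−7} = +1.
Check: (52/61) = +1 by Zolotarev.

+1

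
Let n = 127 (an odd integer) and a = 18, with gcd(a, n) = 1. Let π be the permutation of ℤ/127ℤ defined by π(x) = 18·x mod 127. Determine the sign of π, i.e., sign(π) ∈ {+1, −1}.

+1

Start at x=18: 18 → 70 → 117 → 74 → 62 → 100 → 22 → … (one orbit).
3 cycles of lengths [63, 63, 1].
Σ(ℓ_i−1) = 127−3 = 124; sign = (−1)^124 = +1.
Via Zolotarev, sign(π_{18}) = (18|127) = +1.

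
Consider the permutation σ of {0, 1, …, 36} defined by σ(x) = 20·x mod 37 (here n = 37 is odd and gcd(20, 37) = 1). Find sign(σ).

-1

Orbit of 26 under x↦20x: [26, 2, 3, 23, 16, 24, 36]… (length divides ord_37(20)).
2 cycles of lengths [36, 1].
Σ(ℓ_i−1) = 37−2 = 35; sign = (−1)^35 = -1.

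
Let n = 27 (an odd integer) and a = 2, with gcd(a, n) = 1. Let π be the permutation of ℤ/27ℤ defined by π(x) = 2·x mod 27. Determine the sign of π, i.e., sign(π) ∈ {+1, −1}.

-1

Orbit of 26 under x↦2x: [26, 25, 23, 19, 11, 22, 17]… (length divides ord_27(2)).
π_2 has 4 disjoint cycles with lengths [18, 6, 2, 1] on {0,…,26}.
Σ(ℓ_i−1) = 27−4 = 23; sign = (−1)^23 = -1.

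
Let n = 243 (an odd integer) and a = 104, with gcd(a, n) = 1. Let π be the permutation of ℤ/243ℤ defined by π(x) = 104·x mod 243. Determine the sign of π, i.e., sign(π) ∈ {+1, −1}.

-1

Orbit of 170 under x↦104x: [170, 184, 182, 217, 212, 178, 44]… (length divides ord_243(104)).
Decompose π into cycles: lengths [162, 54, 18, 6, 2, 1] (6 cycles, including the fixed point 0).
243 − 6 = 237 transpositions; sign(π) = (−1)^237 = -1.
Via Zolotarev, sign(π_{104}) = (104|243) = -1.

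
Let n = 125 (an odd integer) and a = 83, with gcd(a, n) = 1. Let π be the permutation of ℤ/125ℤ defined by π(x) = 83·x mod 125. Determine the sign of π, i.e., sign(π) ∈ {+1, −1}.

Start at x=38: 38 → 29 → 32 → 31 → 73 → 59 → 22 → … (one orbit).
Cycle type of π: 100 + 20 + 4 + 1; total 4 cycles.
Σ(ℓ_i−1) = 125−4 = 121; sign = (−1)^121 = -1.
Via Zolotarev, sign(π_{83}) = (83|125) = -1.

-1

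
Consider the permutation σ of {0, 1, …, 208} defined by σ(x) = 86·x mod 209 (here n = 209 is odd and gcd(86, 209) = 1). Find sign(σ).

Start at x=174: 174 → 125 → 91 → 93 → 56 → 9 → 147 → … (one orbit).
π_86 has 6 disjoint cycles with lengths [90, 90, 18, 5, 5, 1] on {0,…,208}.
6 cycles on 209: each ℓ→(−1)^(ℓ−1), product (−1)^203 = -1.
Check: (86/209) = -1 by Zolotarev.

-1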